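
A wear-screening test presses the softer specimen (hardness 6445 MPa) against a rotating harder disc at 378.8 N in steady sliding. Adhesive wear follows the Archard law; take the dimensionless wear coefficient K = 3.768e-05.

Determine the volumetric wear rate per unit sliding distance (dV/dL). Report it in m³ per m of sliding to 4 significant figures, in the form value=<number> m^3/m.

The intermediates appear rounded. All working math carries exact precision, and one last rounding: 4 significant figures.
Convert: Hardness H = 6445 MPa = 6.445e+09 Pa.
In SI base units: W = 378.8 N, H = 6.445e+09 Pa, K = 3.768e-05.
Volumetric rate dV/dL = K·W/H: 3.768e-05 · 378.8 / 6.445e+09 = 2.215e-12 m³/m.

value=2.215e-12 m^3/m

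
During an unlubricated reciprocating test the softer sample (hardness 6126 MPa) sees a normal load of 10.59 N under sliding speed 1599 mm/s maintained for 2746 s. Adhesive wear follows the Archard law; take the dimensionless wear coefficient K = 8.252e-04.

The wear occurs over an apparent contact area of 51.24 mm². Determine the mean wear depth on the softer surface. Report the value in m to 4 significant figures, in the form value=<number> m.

value=1.222e-04 m

Shown intermediates are rounded. Each operation holds full precision — a lone final rounding: four significant digits.
Sliding speed v = 1599 mm/s = 1.599 m/s. Distance covered L = v·t = 1.599 m/s × 2746 s = 4391 m.
Hardness H = 6126 MPa = 6.126e+09 Pa.
Contact area A = 51.24 mm² = 5.124e-05 m².
SI base units throughout: W = 10.59 N, H = 6.126e+09 Pa, K = 8.252e-04.
Wear volume V = K·W·L/H = 8.252e-04 · 10.59 · 4391 / 6.126e+09 = 6.264e-09 m³.
Wear depth h = V/A = 6.264e-09 / 5.124e-05 = 1.222e-04 m.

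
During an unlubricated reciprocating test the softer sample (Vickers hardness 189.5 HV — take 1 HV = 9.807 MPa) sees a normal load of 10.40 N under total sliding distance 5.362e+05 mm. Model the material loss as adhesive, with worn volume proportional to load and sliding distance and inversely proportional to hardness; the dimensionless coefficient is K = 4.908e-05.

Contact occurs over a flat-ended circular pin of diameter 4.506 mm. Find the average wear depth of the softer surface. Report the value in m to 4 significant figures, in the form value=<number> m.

Each operation holds exact precision, and intermediate values are displayed rounded, and one final rounding: four significant figures.
The distance L = 5.362e+05 mm = 536.2 m.
Hardness H = 189.5 HV × 9.807 MPa/HV = 1858 MPa = 1.858e+09 Pa.
Pin diameter d = 4.506 mm = 0.004506 m. Contact area A = π·d²/4 = π·(0.004506 m)²/4 = 1.595e-05 m².
Restated in SI base units: W = 10.40 N, H = 1.858e+09 Pa, K = 4.908e-05.
Worn volume V = K·W·L/H = 4.908e-05 · 10.40 · 536.2 / 1.858e+09 = 1.473e-10 m³.
Average depth h = V/A = 1.473e-10 / 1.595e-05 = 9.235e-06 m.

value=9.235e-06 m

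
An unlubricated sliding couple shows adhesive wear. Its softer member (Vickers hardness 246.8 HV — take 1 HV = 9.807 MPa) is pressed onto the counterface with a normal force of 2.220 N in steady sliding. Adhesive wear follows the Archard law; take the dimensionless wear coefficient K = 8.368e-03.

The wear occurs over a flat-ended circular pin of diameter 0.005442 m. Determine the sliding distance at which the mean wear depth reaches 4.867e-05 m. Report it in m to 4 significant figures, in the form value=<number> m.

value=147.5 m

Every step keeps exact precision; displayed values are rounded; one final rounding, at four significant figures.
Convert: Hardness H = 246.8 HV × 9.807 MPa/HV = 2420 MPa = 2.420e+09 Pa.
Convert: Contact area A = π·d²/4 = π·(0.005442 m)²/4 = 2.326e-05 m².
Restated in SI base units: W = 2.220 N, H = 2.420e+09 Pa, K = 8.368e-03.
Allowed volume V_lim = h_lim·A = 4.867e-05 · 2.326e-05 = 1.132e-09 m³.
Inverting, life L = V_lim·H/(K·W) = 1.132e-09 · 2.420e+09 / (8.368e-03 · 2.220) = 147.5 m.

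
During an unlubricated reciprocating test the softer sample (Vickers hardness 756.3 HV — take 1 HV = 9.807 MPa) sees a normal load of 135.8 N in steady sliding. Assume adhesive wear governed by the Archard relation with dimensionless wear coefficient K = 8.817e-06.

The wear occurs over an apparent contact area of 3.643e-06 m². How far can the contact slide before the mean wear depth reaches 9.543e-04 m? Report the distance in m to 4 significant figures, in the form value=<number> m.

All working math runs at exact precision. Quoted intermediates are rounded. Rounded just once to 4 significant figures.
Convert: Hardness H = 756.3 HV × 9.807 MPa/HV = 7417 MPa = 7.417e+09 Pa.
Restated in SI base units: W = 135.8 N, H = 7.417e+09 Pa, K = 8.817e-06.
Wearable volume V_lim = h_lim·A = 9.543e-04 · 3.643e-06 = 3.477e-09 m³.
So the life L = V_lim·H/(K·W) = 3.477e-09 · 7.417e+09 / (8.817e-06 · 135.8) = 2.154e+04 m.

value=2.154e+04 m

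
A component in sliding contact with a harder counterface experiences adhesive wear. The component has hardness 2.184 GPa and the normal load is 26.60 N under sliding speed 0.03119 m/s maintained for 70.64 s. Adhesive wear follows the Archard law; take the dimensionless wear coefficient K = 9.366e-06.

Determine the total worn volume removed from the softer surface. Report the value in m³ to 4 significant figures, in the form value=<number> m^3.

value=2.513e-13 m^3

Shown intermediates are rounded. Every step carries full float precision; a lone final rounding to 4 significant digits.
Convert: Sliding distance L = v·t = 0.03119 m/s × 70.64 s = 2.203 m.
Convert: Hardness H = 2.184 GPa = 2.184e+09 Pa.
SI base units throughout: W = 26.60 N, H = 2.184e+09 Pa, K = 9.366e-06.
Worn volume V = K·W·L/H = 9.366e-06 · 26.60 · 2.203 / 2.184e+09 = 2.513e-13 m³.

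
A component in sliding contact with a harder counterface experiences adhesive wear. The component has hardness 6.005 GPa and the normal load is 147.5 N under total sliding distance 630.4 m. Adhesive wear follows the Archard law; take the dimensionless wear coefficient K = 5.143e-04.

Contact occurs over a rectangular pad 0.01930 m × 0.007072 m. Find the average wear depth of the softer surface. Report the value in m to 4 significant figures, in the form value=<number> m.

All working math keeps full precision, and the intermediates are shown rounded. Rounded just once, at four significant digits.
Convert: Hardness H = 6.005 GPa = 6.005e+09 Pa.
Convert: Contact area A = 0.01930 m × 0.007072 m = 1.365e-04 m².
SI base units throughout: W = 147.5 N, H = 6.005e+09 Pa, K = 5.143e-04.
Archard volume V = K·W·L/H = 5.143e-04 · 147.5 · 630.4 / 6.005e+09 = 7.964e-09 m³.
Average depth h = V/A = 7.964e-09 / 1.365e-04 = 5.835e-05 m.

value=5.835e-05 m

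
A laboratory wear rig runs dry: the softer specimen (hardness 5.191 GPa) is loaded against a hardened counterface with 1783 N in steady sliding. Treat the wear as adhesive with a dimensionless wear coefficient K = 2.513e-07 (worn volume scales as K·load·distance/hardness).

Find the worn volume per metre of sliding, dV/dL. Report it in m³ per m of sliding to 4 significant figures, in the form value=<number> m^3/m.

Each operation carries exact precision — intermediate values are shown rounded — a lone final rounding, at 4 significant figures.
Hardness H = 5.191 GPa = 5.191e+09 Pa.
Collected in SI base units: W = 1783 N, H = 5.191e+09 Pa, K = 2.513e-07.
Wear rate dV/dL = K·W/H — distance-free: 2.513e-07 · 1783 / 5.191e+09 = 8.632e-14 m³/m.

value=8.632e-14 m^3/m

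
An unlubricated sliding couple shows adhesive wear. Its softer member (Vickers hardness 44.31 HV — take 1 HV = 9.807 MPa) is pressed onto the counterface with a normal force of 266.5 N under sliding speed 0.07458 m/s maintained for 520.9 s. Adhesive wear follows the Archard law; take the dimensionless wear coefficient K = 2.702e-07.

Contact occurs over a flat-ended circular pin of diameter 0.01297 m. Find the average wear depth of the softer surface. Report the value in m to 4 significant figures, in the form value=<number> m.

value=4.872e-08 m

The computation keeps exact precision; the intermediates are printed rounded; one final rounding: four significant figures.
Sliding distance L = v·t = 0.07458 m/s × 520.9 s = 38.85 m.
Hardness H = 44.31 HV × 9.807 MPa/HV = 434.5 MPa = 4.345e+08 Pa.
Contact area A = π·d²/4 = π·(0.01297 m)²/4 = 1.321e-04 m².
As SI base values: W = 266.5 N, H = 4.345e+08 Pa, K = 2.702e-07.
Archard relation: V = K·W·L/H = 2.702e-07 · 266.5 · 38.85 / 4.345e+08 = 6.438e-12 m³.
Depth h = V/A = 6.438e-12 / 1.321e-04 = 4.872e-08 m.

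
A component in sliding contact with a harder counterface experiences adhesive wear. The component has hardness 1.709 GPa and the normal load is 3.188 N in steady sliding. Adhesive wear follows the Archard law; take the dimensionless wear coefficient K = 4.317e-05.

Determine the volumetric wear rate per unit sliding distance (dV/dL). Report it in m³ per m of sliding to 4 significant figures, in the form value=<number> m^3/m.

value=8.053e-14 m^3/m

The computation carries full float precision — displayed values are rounded; one last rounding to 4 significant digits.
Hardness H = 1.709 GPa = 1.709e+09 Pa.
Expressed in SI base units: W = 3.188 N, H = 1.709e+09 Pa, K = 4.317e-05.
The wear rate dV/dL = K·W/H, per unit distance: 4.317e-05 · 3.188 / 1.709e+09 = 8.053e-14 m³/m.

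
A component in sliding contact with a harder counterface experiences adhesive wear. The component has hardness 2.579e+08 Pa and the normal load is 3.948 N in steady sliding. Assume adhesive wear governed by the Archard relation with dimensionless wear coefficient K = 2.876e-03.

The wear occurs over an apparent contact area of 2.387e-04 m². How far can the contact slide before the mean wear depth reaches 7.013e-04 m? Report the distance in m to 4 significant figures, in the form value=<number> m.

value=3802 m

Intermediate values appear rounded, and each operation carries full float precision; rounded just once: 4 significant digits.
As SI base values: W = 3.948 N, H = 2.579e+08 Pa, K = 2.876e-03.
Limit volume V_lim = h_lim·A = 7.013e-04 · 2.387e-04 = 1.674e-07 m³.
Inverting, life L = V_lim·H/(K·W) = 1.674e-07 · 2.579e+08 / (2.876e-03 · 3.948) = 3802 m.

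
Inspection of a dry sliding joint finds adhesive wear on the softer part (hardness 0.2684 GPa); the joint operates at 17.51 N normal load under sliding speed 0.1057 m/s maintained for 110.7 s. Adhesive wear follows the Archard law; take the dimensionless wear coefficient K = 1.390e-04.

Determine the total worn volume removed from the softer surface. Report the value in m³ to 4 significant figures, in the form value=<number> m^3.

value=1.061e-10 m^3

All working math carries exact precision, and intermediates are printed rounded. Rounded once at the end, at 4 significant figures.
Sliding distance L = v·t = 0.1057 m/s × 110.7 s = 11.70 m.
Hardness H = 0.2684 GPa = 2.684e+08 Pa.
In SI base units, W = 17.51 N, H = 2.684e+08 Pa, K = 1.390e-04.
The Archard volume V = K·W·L/H = 1.390e-04 · 17.51 · 11.70 / 2.684e+08 = 1.061e-10 m³.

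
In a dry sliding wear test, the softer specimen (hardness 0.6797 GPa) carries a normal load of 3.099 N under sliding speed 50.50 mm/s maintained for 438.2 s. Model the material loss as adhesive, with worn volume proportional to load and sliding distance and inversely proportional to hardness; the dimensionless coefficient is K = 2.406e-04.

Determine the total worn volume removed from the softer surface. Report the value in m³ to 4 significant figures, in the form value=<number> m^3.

value=2.428e-11 m^3

The algebra carries exact precision. Shown intermediates are rounded, and rounded once at the end to four significant figures.
Convert: Sliding speed v = 50.50 mm/s = 0.05050 m/s. Total distance L = v·t = 0.05050 m/s × 438.2 s = 22.13 m.
Convert: Hardness H = 0.6797 GPa = 6.797e+08 Pa.
Restated in SI base units: W = 3.099 N, H = 6.797e+08 Pa, K = 2.406e-04.
Wear volume V = K·W·L/H = 2.406e-04 · 3.099 · 22.13 / 6.797e+08 = 2.428e-11 m³.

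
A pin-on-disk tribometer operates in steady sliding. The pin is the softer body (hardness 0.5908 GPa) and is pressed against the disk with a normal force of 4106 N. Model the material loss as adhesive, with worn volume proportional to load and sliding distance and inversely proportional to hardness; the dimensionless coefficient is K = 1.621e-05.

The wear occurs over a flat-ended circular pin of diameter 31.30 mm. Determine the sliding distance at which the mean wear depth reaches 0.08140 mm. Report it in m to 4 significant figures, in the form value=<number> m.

value=556.0 m

Intermediates appear rounded, and all arithmetic keeps full precision. Rounded just once, at four significant digits.
Convert: Hardness H = 0.5908 GPa = 5.908e+08 Pa.
Convert: Pin diameter d = 31.30 mm = 0.03130 m. Contact area A = π·d²/4 = π·(0.03130 m)²/4 = 7.694e-04 m².
Convert: Depth limit h_lim = 0.08140 mm = 8.140e-05 m.
Working in SI base units: W = 4106 N, H = 5.908e+08 Pa, K = 1.621e-05.
Permissible volume V_lim = h_lim·A = 8.140e-05 · 7.694e-04 = 6.263e-08 m³.
So the life L = V_lim·H/(K·W) = 6.263e-08 · 5.908e+08 / (1.621e-05 · 4106) = 556.0 m.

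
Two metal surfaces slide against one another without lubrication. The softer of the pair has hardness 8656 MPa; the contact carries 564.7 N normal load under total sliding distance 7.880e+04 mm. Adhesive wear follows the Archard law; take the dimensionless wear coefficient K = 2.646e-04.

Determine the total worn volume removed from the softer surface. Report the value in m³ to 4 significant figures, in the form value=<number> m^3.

value=1.360e-09 m^3

Intermediate values are printed rounded — the algebra keeps full precision — rounded just once, at 4 significant digits.
Path length L = 7.880e+04 mm = 78.80 m.
Hardness H = 8656 MPa = 8.656e+09 Pa.
As SI base values: W = 564.7 N, H = 8.656e+09 Pa, K = 2.646e-04.
Archard relation: V = K·W·L/H = 2.646e-04 · 564.7 · 78.80 / 8.656e+09 = 1.360e-09 m³.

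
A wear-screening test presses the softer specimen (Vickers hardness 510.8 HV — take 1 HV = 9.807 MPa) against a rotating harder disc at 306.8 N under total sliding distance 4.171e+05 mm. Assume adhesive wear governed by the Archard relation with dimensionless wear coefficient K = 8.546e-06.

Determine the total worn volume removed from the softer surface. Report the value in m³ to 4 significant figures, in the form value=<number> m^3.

value=2.183e-10 m^3

The intermediates are displayed rounded, and every step keeps exact precision — a single final rounding, at 4 significant digits.
Sliding distance L = 4.171e+05 mm = 417.1 m.
Hardness H = 510.8 HV × 9.807 MPa/HV = 5009 MPa = 5.009e+09 Pa.
In SI base units, W = 306.8 N, H = 5.009e+09 Pa, K = 8.546e-06.
Worn volume V = K·W·L/H = 8.546e-06 · 306.8 · 417.1 / 5.009e+09 = 2.183e-10 m³.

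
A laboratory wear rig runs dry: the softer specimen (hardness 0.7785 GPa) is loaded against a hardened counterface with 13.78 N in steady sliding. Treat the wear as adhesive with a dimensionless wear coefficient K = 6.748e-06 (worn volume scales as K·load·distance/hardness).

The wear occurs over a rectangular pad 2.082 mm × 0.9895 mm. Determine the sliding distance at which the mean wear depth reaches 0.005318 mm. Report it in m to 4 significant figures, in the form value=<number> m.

Shown intermediates are rounded. The algebra runs at exact precision. Rounded once at the end to 4 significant digits.
Hardness H = 0.7785 GPa = 7.785e+08 Pa.
Pad sides 2.082 mm × 0.9895 mm = 2.082e-03 m × 9.895e-04 m. Contact area A = 2.082e-03 m × 9.895e-04 m = 2.060e-06 m².
Depth limit h_lim = 0.005318 mm = 5.318e-06 m.
Restated in SI base units: W = 13.78 N, H = 7.785e+08 Pa, K = 6.748e-06.
Wearable volume V_lim = h_lim·A = 5.318e-06 · 2.060e-06 = 1.096e-11 m³.
Inverting, life L = V_lim·H/(K·W) = 1.096e-11 · 7.785e+08 / (6.748e-06 · 13.78) = 91.72 m.

value=91.72 m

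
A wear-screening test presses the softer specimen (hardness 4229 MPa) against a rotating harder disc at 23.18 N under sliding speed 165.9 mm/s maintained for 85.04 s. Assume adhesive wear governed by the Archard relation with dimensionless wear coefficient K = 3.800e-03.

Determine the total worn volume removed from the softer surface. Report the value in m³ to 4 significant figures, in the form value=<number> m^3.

Intermediates are shown rounded, and all arithmetic maintains full precision; one final rounding to four significant figures.
Convert: Sliding speed v = 165.9 mm/s = 0.1659 m/s. The distance L = v·t = 0.1659 m/s × 85.04 s = 14.11 m.
Convert: Hardness H = 4229 MPa = 4.229e+09 Pa.
As SI base values: W = 23.18 N, H = 4.229e+09 Pa, K = 3.800e-03.
By Archard's law, V = K·W·L/H = 3.800e-03 · 23.18 · 14.11 / 4.229e+09 = 2.939e-10 m³.

value=2.939e-10 m^3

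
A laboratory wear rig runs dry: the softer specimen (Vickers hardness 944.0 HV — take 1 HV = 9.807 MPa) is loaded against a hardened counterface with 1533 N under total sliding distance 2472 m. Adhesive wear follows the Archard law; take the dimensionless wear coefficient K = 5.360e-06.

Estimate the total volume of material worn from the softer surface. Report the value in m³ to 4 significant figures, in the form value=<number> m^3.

Shown intermediates are rounded — all arithmetic runs at full precision; a single final rounding to four significant digits.
Hardness H = 944.0 HV × 9.807 MPa/HV = 9258 MPa = 9.258e+09 Pa.
In SI base units, W = 1533 N, H = 9.258e+09 Pa, K = 5.360e-06.
By Archard's law, V = K·W·L/H = 5.360e-06 · 1533 · 2472 / 9.258e+09 = 2.194e-09 m³.

value=2.194e-09 m^3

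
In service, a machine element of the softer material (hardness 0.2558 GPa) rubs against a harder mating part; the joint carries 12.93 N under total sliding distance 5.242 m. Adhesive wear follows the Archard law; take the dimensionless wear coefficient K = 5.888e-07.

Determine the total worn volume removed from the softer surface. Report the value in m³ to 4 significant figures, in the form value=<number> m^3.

value=1.560e-13 m^3

Intermediates are printed rounded — all working math keeps full float precision. Rounded just once, at four significant digits.
Hardness H = 0.2558 GPa = 2.558e+08 Pa.
In SI base units: W = 12.93 N, H = 2.558e+08 Pa, K = 5.888e-07.
Wear volume V = K·W·L/H = 5.888e-07 · 12.93 · 5.242 / 2.558e+08 = 1.560e-13 m³.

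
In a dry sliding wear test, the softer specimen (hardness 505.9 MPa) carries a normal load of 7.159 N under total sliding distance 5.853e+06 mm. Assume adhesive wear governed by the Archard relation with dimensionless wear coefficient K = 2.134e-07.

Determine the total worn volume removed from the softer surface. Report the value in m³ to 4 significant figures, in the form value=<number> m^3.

Each operation keeps exact precision; intermediates are shown rounded, and rounded just once to 4 significant figures.
Convert: Sliding distance L = 5.853e+06 mm = 5853 m.
Convert: Hardness H = 505.9 MPa = 5.059e+08 Pa.
SI base units throughout: W = 7.159 N, H = 5.059e+08 Pa, K = 2.134e-07.
Apply Archard: V = K·W·L/H = 2.134e-07 · 7.159 · 5853 / 5.059e+08 = 1.768e-11 m³.

value=1.768e-11 m^3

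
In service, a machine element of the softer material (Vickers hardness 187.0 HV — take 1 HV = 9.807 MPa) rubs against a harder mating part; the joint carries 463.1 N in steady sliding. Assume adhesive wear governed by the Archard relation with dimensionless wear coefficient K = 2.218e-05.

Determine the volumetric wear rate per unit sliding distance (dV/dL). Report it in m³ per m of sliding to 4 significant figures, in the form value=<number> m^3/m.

value=5.601e-12 m^3/m

All arithmetic maintains exact precision; the intermediates are shown rounded — one last rounding, at four significant digits.
Convert: Hardness H = 187.0 HV × 9.807 MPa/HV = 1834 MPa = 1.834e+09 Pa.
Working in SI base units: W = 463.1 N, H = 1.834e+09 Pa, K = 2.218e-05.
Sliding wear rate dV/dL = K·W/H: 2.218e-05 · 463.1 / 1.834e+09 = 5.601e-12 m³/m.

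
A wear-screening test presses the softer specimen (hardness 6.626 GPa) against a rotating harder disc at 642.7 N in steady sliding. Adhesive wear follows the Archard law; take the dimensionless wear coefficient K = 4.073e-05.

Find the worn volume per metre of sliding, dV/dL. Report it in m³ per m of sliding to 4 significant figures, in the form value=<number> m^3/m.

value=3.951e-12 m^3/m

All working math runs at full float precision. Printed values are rounded. Rounded just once: 4 significant figures.
Convert: Hardness H = 6.626 GPa = 6.626e+09 Pa.
SI base units throughout: W = 642.7 N, H = 6.626e+09 Pa, K = 4.073e-05.
Volumetric rate dV/dL = K·W/H — distance-free: 4.073e-05 · 642.7 / 6.626e+09 = 3.951e-12 m³/m.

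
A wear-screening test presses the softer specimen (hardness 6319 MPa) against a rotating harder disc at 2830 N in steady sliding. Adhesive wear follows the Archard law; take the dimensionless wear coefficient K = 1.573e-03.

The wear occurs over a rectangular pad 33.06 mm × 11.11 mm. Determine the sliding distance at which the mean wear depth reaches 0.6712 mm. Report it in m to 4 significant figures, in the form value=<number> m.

value=349.9 m

Intermediates are printed rounded, and each operation holds exact precision — rounded once at the end to four significant figures.
Convert: Hardness H = 6319 MPa = 6.319e+09 Pa.
Convert: Pad sides 33.06 mm × 11.11 mm = 0.03306 m × 0.01111 m. Contact area A = 0.03306 m × 0.01111 m = 3.673e-04 m².
Convert: Depth limit h_lim = 0.6712 mm = 6.712e-04 m.
Collected in SI base units: W = 2830 N, H = 6.319e+09 Pa, K = 1.573e-03.
Allowed volume V_lim = h_lim·A = 6.712e-04 · 3.673e-04 = 2.465e-07 m³.
Inverting, life L = V_lim·H/(K·W) = 2.465e-07 · 6.319e+09 / (1.573e-03 · 2830) = 349.9 m.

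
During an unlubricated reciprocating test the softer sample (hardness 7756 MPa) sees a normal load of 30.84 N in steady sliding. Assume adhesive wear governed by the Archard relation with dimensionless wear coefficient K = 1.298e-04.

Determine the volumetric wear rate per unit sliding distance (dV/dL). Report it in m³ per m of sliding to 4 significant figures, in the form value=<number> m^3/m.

The computation holds exact precision — intermediate values are displayed rounded; one final rounding, at 4 significant figures.
Hardness H = 7756 MPa = 7.756e+09 Pa.
Collected in SI base units: W = 30.84 N, H = 7.756e+09 Pa, K = 1.298e-04.
Wear rate dV/dL = K·W/H: 1.298e-04 · 30.84 / 7.756e+09 = 5.161e-13 m³/m.

value=5.161e-13 m^3/m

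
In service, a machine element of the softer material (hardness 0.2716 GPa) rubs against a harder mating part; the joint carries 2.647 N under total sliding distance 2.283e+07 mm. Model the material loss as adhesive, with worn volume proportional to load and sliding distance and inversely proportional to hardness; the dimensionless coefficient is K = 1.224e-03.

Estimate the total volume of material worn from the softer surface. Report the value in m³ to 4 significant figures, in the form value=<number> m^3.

All arithmetic runs at exact precision; intermediate values are shown rounded, and one final rounding, at 4 significant digits.
Convert: Distance covered L = 2.283e+07 mm = 2.283e+04 m.
Convert: Hardness H = 0.2716 GPa = 2.716e+08 Pa.
Working in SI base units: W = 2.647 N, H = 2.716e+08 Pa, K = 1.224e-03.
Archard relation: V = K·W·L/H = 1.224e-03 · 2.647 · 2.283e+04 / 2.716e+08 = 2.723e-07 m³.

value=2.723e-07 m^3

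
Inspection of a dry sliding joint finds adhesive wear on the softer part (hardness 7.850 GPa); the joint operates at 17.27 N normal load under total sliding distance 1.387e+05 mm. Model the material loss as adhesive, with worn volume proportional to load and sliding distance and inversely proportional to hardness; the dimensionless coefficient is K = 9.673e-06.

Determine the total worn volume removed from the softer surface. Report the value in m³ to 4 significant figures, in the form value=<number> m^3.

Each operation holds full float precision; intermediate values are shown rounded — one final rounding to 4 significant figures.
Convert: Distance L = 1.387e+05 mm = 138.7 m.
Convert: Hardness H = 7.850 GPa = 7.850e+09 Pa.
As SI base values: W = 17.27 N, H = 7.850e+09 Pa, K = 9.673e-06.
By Archard's law, V = K·W·L/H = 9.673e-06 · 17.27 · 138.7 / 7.850e+09 = 2.952e-12 m³.

value=2.952e-12 m^3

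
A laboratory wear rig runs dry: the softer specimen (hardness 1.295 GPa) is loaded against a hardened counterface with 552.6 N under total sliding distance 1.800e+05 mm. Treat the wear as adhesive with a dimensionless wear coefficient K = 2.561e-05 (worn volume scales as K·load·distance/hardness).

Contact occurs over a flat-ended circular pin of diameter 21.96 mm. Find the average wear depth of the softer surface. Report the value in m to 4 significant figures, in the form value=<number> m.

All working math keeps full precision, and the intermediates are printed rounded — rounded once at the end: 4 significant digits.
Convert: Path length L = 1.800e+05 mm = 180.0 m.
Convert: Hardness H = 1.295 GPa = 1.295e+09 Pa.
Convert: Pin diameter d = 21.96 mm = 0.02196 m. Contact area A = π·d²/4 = π·(0.02196 m)²/4 = 3.788e-04 m².
Collected in SI base units: W = 552.6 N, H = 1.295e+09 Pa, K = 2.561e-05.
Archard volume V = K·W·L/H = 2.561e-05 · 552.6 · 180.0 / 1.295e+09 = 1.967e-09 m³.
Average depth h = V/A = 1.967e-09 / 3.788e-04 = 5.194e-06 m.

value=5.194e-06 m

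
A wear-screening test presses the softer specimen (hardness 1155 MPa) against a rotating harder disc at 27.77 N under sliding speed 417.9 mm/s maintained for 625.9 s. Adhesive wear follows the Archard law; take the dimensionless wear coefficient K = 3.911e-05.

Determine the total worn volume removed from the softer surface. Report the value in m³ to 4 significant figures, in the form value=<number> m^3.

value=2.460e-10 m^3

Intermediate values appear rounded; every step maintains full float precision. Rounded once at the end: four significant figures.
Convert: Sliding speed v = 417.9 mm/s = 0.4179 m/s. The distance L = v·t = 0.4179 m/s × 625.9 s = 261.6 m.
Convert: Hardness H = 1155 MPa = 1.155e+09 Pa.
Working in SI base units: W = 27.77 N, H = 1.155e+09 Pa, K = 3.911e-05.
Archard volume V = K·W·L/H = 3.911e-05 · 27.77 · 261.6 / 1.155e+09 = 2.460e-10 m³.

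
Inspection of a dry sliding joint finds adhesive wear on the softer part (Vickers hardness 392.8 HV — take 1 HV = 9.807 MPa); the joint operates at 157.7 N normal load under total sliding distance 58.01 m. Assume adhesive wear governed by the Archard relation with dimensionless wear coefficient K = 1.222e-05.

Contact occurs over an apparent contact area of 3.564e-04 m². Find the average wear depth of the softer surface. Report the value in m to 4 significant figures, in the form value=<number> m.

Quoted intermediates are rounded, and every step runs at full precision, and one final rounding: 4 significant digits.
Convert: Hardness H = 392.8 HV × 9.807 MPa/HV = 3852 MPa = 3.852e+09 Pa.
Working in SI base units: W = 157.7 N, H = 3.852e+09 Pa, K = 1.222e-05.
Archard relation: V = K·W·L/H = 1.222e-05 · 157.7 · 58.01 / 3.852e+09 = 2.902e-11 m³.
Wear depth h = V/A = 2.902e-11 / 3.564e-04 = 8.143e-08 m.

value=8.143e-08 m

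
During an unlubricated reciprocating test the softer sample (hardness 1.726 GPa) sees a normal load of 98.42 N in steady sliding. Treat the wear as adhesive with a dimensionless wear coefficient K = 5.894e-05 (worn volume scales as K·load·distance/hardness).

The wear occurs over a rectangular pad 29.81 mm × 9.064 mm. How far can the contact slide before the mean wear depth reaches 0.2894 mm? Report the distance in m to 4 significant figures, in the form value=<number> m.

Quoted intermediates are rounded; the computation carries full precision. Rounded once at the end: 4 significant digits.
Hardness H = 1.726 GPa = 1.726e+09 Pa.
Pad sides 29.81 mm × 9.064 mm = 0.02981 m × 0.009064 m. Contact area A = 0.02981 m × 0.009064 m = 2.702e-04 m².
Depth limit h_lim = 0.2894 mm = 2.894e-04 m.
As SI base values: W = 98.42 N, H = 1.726e+09 Pa, K = 5.894e-05.
Volume at the limit: V_lim = h_lim·A = 2.894e-04 · 2.702e-04 = 7.820e-08 m³.
Inverting, life L = V_lim·H/(K·W) = 7.820e-08 · 1.726e+09 / (5.894e-05 · 98.42) = 2.327e+04 m.

value=2.327e+04 m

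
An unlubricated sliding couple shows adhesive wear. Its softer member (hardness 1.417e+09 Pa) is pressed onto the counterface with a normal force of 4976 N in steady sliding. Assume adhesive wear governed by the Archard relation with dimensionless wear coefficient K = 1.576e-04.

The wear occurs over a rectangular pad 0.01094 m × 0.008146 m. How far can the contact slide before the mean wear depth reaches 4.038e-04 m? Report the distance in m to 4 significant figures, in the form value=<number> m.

The intermediates are displayed rounded — every step carries full precision; one last rounding to four significant digits.
Contact area A = 0.01094 m × 0.008146 m = 8.912e-05 m².
Restated in SI base units: W = 4976 N, H = 1.417e+09 Pa, K = 1.576e-04.
Permissible volume V_lim = h_lim·A = 4.038e-04 · 8.912e-05 = 3.599e-08 m³.
Life L = V_lim·H/(K·W) = 3.599e-08 · 1.417e+09 / (1.576e-04 · 4976) = 65.02 m.

value=65.02 m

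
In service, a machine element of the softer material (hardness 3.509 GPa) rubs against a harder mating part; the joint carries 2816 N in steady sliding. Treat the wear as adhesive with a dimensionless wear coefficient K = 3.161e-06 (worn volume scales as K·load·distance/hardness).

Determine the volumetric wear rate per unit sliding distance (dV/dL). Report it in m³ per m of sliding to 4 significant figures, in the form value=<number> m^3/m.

The computation holds exact precision, and intermediate values are shown rounded. Rounded just once to 4 significant digits.
Convert: Hardness H = 3.509 GPa = 3.509e+09 Pa.
Expressed in SI base units: W = 2816 N, H = 3.509e+09 Pa, K = 3.161e-06.
Sliding wear rate dV/dL = K·W/H: 3.161e-06 · 2816 / 3.509e+09 = 2.537e-12 m³/m.

value=2.537e-12 m^3/m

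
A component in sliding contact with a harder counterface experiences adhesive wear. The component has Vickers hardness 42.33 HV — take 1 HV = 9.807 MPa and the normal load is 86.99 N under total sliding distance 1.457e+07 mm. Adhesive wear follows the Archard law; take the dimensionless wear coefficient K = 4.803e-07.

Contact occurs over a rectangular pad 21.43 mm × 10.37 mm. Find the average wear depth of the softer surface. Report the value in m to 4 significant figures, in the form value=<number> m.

value=6.599e-06 m

Printed values are rounded, and the computation keeps exact precision. Rounded just once, at four significant digits.
Distance covered L = 1.457e+07 mm = 1.457e+04 m.
Hardness H = 42.33 HV × 9.807 MPa/HV = 415.1 MPa = 4.151e+08 Pa.
Pad sides 21.43 mm × 10.37 mm = 0.02143 m × 0.01037 m. Contact area A = 0.02143 m × 0.01037 m = 2.222e-04 m².
Restated in SI base units: W = 86.99 N, H = 4.151e+08 Pa, K = 4.803e-07.
Archard relation: V = K·W·L/H = 4.803e-07 · 86.99 · 1.457e+04 / 4.151e+08 = 1.466e-09 m³.
Mean depth h = V/A = 1.466e-09 / 2.222e-04 = 6.599e-06 m.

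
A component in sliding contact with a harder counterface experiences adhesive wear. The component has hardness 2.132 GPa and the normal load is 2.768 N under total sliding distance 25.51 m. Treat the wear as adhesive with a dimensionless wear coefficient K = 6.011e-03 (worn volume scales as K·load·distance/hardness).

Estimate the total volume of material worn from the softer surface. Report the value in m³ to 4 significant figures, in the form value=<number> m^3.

Intermediate values are printed rounded — the computation carries full precision. Rounded just once to 4 significant figures.
Hardness H = 2.132 GPa = 2.132e+09 Pa.
In SI base units: W = 2.768 N, H = 2.132e+09 Pa, K = 6.011e-03.
Wear volume V = K·W·L/H = 6.011e-03 · 2.768 · 25.51 / 2.132e+09 = 1.991e-10 m³.

value=1.991e-10 m^3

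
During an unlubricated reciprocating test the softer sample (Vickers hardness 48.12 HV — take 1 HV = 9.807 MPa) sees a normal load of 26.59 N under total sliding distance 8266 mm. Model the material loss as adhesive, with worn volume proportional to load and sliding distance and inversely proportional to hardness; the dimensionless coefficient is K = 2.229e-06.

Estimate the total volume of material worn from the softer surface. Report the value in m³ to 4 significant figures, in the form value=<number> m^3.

value=1.038e-12 m^3

Intermediate values are printed rounded — each operation holds full precision. Rounded just once, at four significant digits.
Convert: Distance L = 8266 mm = 8.266 m.
Convert: Hardness H = 48.12 HV × 9.807 MPa/HV = 471.9 MPa = 4.719e+08 Pa.
Expressed in SI base units: W = 26.59 N, H = 4.719e+08 Pa, K = 2.229e-06.
By Archard's law, V = K·W·L/H = 2.229e-06 · 26.59 · 8.266 / 4.719e+08 = 1.038e-12 m³.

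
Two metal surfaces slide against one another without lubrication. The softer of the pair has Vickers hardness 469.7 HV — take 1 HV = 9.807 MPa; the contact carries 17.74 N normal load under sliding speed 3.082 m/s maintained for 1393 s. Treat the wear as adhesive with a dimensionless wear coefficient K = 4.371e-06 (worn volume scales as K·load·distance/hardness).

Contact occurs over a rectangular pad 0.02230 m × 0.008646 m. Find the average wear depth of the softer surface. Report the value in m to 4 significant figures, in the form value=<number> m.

Intermediate values are shown rounded; every step carries full precision — rounded once at the end: 4 significant figures.
Path length L = v·t = 3.082 m/s × 1393 s = 4293 m.
Hardness H = 469.7 HV × 9.807 MPa/HV = 4606 MPa = 4.606e+09 Pa.
Contact area A = 0.02230 m × 0.008646 m = 1.928e-04 m².
Working in SI base units: W = 17.74 N, H = 4.606e+09 Pa, K = 4.371e-06.
By Archard's law, V = K·W·L/H = 4.371e-06 · 17.74 · 4293 / 4.606e+09 = 7.227e-11 m³.
Wear depth h = V/A = 7.227e-11 / 1.928e-04 = 3.748e-07 m.

value=3.748e-07 m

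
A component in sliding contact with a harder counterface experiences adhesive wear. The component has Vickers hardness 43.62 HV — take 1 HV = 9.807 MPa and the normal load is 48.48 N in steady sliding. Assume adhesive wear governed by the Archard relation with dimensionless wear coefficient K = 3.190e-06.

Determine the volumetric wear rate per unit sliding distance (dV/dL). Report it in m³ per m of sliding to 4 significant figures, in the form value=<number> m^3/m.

value=3.615e-13 m^3/m

Intermediates are printed rounded. The algebra maintains full float precision — rounded just once to 4 significant digits.
Convert: Hardness H = 43.62 HV × 9.807 MPa/HV = 427.8 MPa = 4.278e+08 Pa.
SI base units throughout: W = 48.48 N, H = 4.278e+08 Pa, K = 3.190e-06.
Wear rate dV/dL = K·W/H (no L dependence): 3.190e-06 · 48.48 / 4.278e+08 = 3.615e-13 m³/m.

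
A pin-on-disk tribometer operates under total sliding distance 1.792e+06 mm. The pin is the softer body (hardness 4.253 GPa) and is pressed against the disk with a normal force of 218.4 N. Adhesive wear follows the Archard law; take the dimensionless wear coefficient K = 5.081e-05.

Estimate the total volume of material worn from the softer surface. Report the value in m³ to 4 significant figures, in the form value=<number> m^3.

value=4.676e-09 m^3

All arithmetic holds full precision; intermediate values appear rounded, and a single final rounding, at four significant digits.
The distance L = 1.792e+06 mm = 1792 m.
Hardness H = 4.253 GPa = 4.253e+09 Pa.
In SI base units, W = 218.4 N, H = 4.253e+09 Pa, K = 5.081e-05.
By Archard's law, V = K·W·L/H = 5.081e-05 · 218.4 · 1792 / 4.253e+09 = 4.676e-09 m³.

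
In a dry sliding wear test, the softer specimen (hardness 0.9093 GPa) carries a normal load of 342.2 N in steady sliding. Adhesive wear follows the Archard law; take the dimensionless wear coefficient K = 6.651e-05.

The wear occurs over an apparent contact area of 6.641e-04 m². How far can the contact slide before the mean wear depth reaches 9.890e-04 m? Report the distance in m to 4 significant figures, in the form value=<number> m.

value=2.624e+04 m

All arithmetic holds full float precision, and intermediate values are shown rounded. Rounded once at the end, at four significant digits.
Hardness H = 0.9093 GPa = 9.093e+08 Pa.
Collected in SI base units: W = 342.2 N, H = 9.093e+08 Pa, K = 6.651e-05.
Allowed volume V_lim = h_lim·A = 9.890e-04 · 6.641e-04 = 6.568e-07 m³.
Sliding life L = V_lim·H/(K·W) = 6.568e-07 · 9.093e+08 / (6.651e-05 · 342.2) = 2.624e+04 m.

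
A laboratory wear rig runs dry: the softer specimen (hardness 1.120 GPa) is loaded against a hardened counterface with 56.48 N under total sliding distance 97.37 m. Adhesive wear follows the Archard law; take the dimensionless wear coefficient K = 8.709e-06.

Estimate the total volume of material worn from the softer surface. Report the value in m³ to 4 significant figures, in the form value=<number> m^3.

value=4.276e-11 m^3

The computation maintains exact precision, and intermediates appear rounded — a single final rounding to 4 significant digits.
Convert: Hardness H = 1.120 GPa = 1.120e+09 Pa.
Working in SI base units: W = 56.48 N, H = 1.120e+09 Pa, K = 8.709e-06.
Archard volume V = K·W·L/H = 8.709e-06 · 56.48 · 97.37 / 1.120e+09 = 4.276e-11 m³.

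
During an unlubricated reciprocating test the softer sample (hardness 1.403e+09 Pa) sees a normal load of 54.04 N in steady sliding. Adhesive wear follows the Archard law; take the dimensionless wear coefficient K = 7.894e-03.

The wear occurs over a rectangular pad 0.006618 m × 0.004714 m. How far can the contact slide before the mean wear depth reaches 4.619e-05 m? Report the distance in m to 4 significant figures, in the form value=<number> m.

value=4.739 m

Intermediate values are shown rounded, and each operation maintains exact precision. Rounded just once to four significant figures.
Convert: Contact area A = 0.006618 m × 0.004714 m = 3.120e-05 m².
In SI base units: W = 54.04 N, H = 1.403e+09 Pa, K = 7.894e-03.
Permissible volume V_lim = h_lim·A = 4.619e-05 · 3.120e-05 = 1.441e-09 m³.
So the life L = V_lim·H/(K·W) = 1.441e-09 · 1.403e+09 / (7.894e-03 · 54.04) = 4.739 m.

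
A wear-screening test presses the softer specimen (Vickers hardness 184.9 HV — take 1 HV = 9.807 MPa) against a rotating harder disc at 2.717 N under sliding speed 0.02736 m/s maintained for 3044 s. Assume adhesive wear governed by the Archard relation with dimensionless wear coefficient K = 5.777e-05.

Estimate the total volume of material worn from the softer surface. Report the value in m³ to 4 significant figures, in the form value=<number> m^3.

Each operation runs at exact precision — the intermediates appear rounded. Rounded once at the end: four significant figures.
Convert: Distance L = v·t = 0.02736 m/s × 3044 s = 83.28 m.
Convert: Hardness H = 184.9 HV × 9.807 MPa/HV = 1813 MPa = 1.813e+09 Pa.
In SI base units, W = 2.717 N, H = 1.813e+09 Pa, K = 5.777e-05.
Apply Archard: V = K·W·L/H = 5.777e-05 · 2.717 · 83.28 / 1.813e+09 = 7.209e-12 m³.

value=7.209e-12 m^3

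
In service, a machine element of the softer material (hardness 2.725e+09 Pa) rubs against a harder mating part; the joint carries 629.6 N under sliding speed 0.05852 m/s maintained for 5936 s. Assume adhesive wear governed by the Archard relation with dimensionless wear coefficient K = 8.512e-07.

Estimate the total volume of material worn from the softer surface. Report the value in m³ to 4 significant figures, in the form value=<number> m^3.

Intermediates are shown rounded. Every step keeps exact precision. Rounded once at the end: 4 significant digits.
Path length L = v·t = 0.05852 m/s × 5936 s = 347.4 m.
Expressed in SI base units: W = 629.6 N, H = 2.725e+09 Pa, K = 8.512e-07.
Wear volume V = K·W·L/H = 8.512e-07 · 629.6 · 347.4 / 2.725e+09 = 6.832e-11 m³.

value=6.832e-11 m^3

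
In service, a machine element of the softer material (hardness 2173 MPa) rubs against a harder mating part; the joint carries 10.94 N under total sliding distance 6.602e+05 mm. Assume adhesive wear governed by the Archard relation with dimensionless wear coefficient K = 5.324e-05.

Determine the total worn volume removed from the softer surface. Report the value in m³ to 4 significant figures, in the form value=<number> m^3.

Displayed values are rounded; the computation maintains full float precision. Rounded once at the end, at four significant figures.
Path length L = 6.602e+05 mm = 660.2 m.
Hardness H = 2173 MPa = 2.173e+09 Pa.
Working in SI base units: W = 10.94 N, H = 2.173e+09 Pa, K = 5.324e-05.
Worn volume V = K·W·L/H = 5.324e-05 · 10.94 · 660.2 / 2.173e+09 = 1.770e-10 m³.

value=1.770e-10 m^3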